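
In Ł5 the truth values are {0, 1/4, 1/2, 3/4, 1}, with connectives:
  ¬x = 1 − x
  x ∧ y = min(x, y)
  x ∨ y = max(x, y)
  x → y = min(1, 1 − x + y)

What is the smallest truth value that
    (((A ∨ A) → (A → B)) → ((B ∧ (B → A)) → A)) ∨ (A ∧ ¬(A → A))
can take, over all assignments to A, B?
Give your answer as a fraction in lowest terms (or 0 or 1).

Take A = 0, B = 1/2:
A ∨ A = 0 ∨ 0 = 0
A → B = 0 → 1/2 = 1
(A ∨ A) → (A → B) = 0 → 1 = 1
B → A = 1/2 → 0 = 1/2
B ∧ (B → A) = 1/2 ∧ 1/2 = 1/2
(B ∧ (B → A)) → A = 1/2 → 0 = 1/2
((A ∨ A) → (A → B)) → ((B ∧ (B → A)) → A) = 1 → 1/2 = 1/2
A → A = 0 → 0 = 1
¬(A → A) = ¬1 = 0
A ∧ ¬(A → A) = 0 ∧ 0 = 0
(((A ∨ A) → (A → B)) → ((B ∧ (B → A)) → A)) ∨ (A ∧ ¬(A → A)) = 1/2 ∨ 0 = 1/2
No assignment yields a value below 1/2, so this is the minimum.

1/2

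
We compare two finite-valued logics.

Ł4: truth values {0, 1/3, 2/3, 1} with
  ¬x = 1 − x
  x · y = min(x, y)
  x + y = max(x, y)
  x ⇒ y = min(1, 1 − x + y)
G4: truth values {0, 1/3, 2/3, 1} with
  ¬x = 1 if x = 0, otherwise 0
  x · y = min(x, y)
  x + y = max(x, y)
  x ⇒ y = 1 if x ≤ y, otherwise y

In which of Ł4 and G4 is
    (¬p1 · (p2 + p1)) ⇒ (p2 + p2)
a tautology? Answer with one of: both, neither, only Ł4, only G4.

only G4

In Ł4: at p1 = 1/3, p2 = 0 the value is 2/3 — not a tautology.
In G4: every assignment gives 1 — tautology.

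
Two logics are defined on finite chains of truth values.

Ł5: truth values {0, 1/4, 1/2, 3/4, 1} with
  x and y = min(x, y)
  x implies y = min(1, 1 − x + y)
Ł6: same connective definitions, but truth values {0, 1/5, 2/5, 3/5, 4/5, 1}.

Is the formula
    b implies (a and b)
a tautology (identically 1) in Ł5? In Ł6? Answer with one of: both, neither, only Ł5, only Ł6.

neither

In Ł5: at a = 0, b = 1/4 the value is 3/4 — not a tautology.
In Ł6: at a = 0, b = 1/5 the value is 4/5 — not a tautology.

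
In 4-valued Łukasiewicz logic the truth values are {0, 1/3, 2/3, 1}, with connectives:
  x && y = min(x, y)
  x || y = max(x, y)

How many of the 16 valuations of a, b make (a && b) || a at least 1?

a = 0, b = 0 ↦ 0  <
a = 0, b = 1/3 ↦ 0  <
a = 0, b = 2/3 ↦ 0  <
a = 0, b = 1 ↦ 0  <
a = 1/3, b = 0 ↦ 1/3  <
a = 1/3, b = 1/3 ↦ 1/3  <
a = 1/3, b = 2/3 ↦ 1/3  <
a = 1/3, b = 1 ↦ 1/3  <
a = 2/3, b = 0 ↦ 2/3  <
a = 2/3, b = 1/3 ↦ 2/3  <
a = 2/3, b = 2/3 ↦ 2/3  <
a = 2/3, b = 1 ↦ 2/3  <
a = 1, b = 0 ↦ 1  ≥
a = 1, b = 1/3 ↦ 1  ≥
a = 1, b = 2/3 ↦ 1  ≥
a = 1, b = 1 ↦ 1  ≥
So 4 of the 16 assignments meet the threshold.

4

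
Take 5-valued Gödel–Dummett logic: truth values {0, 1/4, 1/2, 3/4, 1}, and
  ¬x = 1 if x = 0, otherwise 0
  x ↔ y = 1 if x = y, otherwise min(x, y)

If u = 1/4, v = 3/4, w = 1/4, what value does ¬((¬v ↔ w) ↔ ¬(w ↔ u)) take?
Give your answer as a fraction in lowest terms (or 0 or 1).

¬v = ¬3/4 = 0
¬v ↔ w = 0 ↔ 1/4 = 0
w ↔ u = 1/4 ↔ 1/4 = 1
¬(w ↔ u) = ¬1 = 0
(¬v ↔ w) ↔ ¬(w ↔ u) = 0 ↔ 0 = 1
¬((¬v ↔ w) ↔ ¬(w ↔ u)) = ¬1 = 0

0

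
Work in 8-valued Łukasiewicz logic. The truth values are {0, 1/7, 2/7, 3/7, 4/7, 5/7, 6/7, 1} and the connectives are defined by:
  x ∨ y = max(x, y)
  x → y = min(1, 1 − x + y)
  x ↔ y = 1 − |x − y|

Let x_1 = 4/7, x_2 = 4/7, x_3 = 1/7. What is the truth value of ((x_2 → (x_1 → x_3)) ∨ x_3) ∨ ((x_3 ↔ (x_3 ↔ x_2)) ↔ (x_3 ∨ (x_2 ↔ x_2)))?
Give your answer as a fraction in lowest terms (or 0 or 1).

1

x_1 → x_3 = 4/7 → 1/7 = 4/7
x_2 → (x_1 → x_3) = 4/7 → 4/7 = 1
(x_2 → (x_1 → x_3)) ∨ x_3 = 1 ∨ 1/7 = 1
x_3 ↔ x_2 = 1/7 ↔ 4/7 = 4/7
x_3 ↔ (x_3 ↔ x_2) = 1/7 ↔ 4/7 = 4/7
x_2 ↔ x_2 = 4/7 ↔ 4/7 = 1
x_3 ∨ (x_2 ↔ x_2) = 1/7 ∨ 1 = 1
(x_3 ↔ (x_3 ↔ x_2)) ↔ (x_3 ∨ (x_2 ↔ x_2)) = 4/7 ↔ 1 = 4/7
((x_2 → (x_1 → x_3)) ∨ x_3) ∨ ((x_3 ↔ (x_3 ↔ x_2)) ↔ (x_3 ∨ (x_2 ↔ x_2))) = 1 ∨ 4/7 = 1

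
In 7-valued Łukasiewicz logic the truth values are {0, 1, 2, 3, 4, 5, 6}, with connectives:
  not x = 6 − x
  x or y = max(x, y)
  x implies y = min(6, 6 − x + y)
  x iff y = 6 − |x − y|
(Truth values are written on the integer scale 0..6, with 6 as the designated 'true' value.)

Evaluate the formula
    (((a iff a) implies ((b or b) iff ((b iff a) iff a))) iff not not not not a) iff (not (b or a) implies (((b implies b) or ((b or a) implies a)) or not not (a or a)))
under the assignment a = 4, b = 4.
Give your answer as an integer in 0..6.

a iff a = 4 iff 4 = 6
b or b = 4 or 4 = 4
b iff a = 4 iff 4 = 6
(b iff a) iff a = 6 iff 4 = 4
(b or b) iff ((b iff a) iff a) = 4 iff 4 = 6
(a iff a) implies ((b or b) iff ((b iff a) iff a)) = 6 implies 6 = 6
not a = not 4 = 2
not not a = not 2 = 4
not not not a = not 4 = 2
not not not not a = not 2 = 4
((a iff a) implies ((b or b) iff ((b iff a) iff a))) iff not not not not a = 6 iff 4 = 4
b or a = 4 or 4 = 4
not (b or a) = not 4 = 2
b implies b = 4 implies 4 = 6
b or a = 4 or 4 = 4
(b or a) implies a = 4 implies 4 = 6
(b implies b) or ((b or a) implies a) = 6 or 6 = 6
a or a = 4 or 4 = 4
not (a or a) = not 4 = 2
not not (a or a) = not 2 = 4
((b implies b) or ((b or a) implies a)) or not not (a or a) = 6 or 4 = 6
not (b or a) implies (((b implies b) or ((b or a) implies a)) or not not (a or a)) = 2 implies 6 = 6
(((a iff a) implies ((b or b) iff ((b iff a) iff a))) iff not not not not a) iff (not (b or a) implies (((b implies b) or ((b or a) implies a)) or not not (a or a))) = 4 iff 6 = 4

4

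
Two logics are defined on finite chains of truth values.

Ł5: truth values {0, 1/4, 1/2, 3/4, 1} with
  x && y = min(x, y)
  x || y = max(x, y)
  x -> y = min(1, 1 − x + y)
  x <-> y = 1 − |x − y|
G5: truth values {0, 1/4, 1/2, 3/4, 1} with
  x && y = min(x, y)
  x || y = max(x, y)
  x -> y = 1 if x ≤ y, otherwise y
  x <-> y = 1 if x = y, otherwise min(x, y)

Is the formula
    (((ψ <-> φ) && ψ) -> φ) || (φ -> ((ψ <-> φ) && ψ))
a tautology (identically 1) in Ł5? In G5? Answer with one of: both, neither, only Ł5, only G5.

both

In Ł5: every assignment gives 1 — tautology.
In G5: every assignment gives 1 — tautology.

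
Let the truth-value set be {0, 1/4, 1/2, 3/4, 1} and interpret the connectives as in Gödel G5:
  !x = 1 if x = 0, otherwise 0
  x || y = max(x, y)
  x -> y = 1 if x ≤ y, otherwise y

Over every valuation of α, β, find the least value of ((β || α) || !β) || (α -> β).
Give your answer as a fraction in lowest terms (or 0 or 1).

Take α = 1/2, β = 1/4:
β || α = 1/4 || 1/2 = 1/2
!β = !1/4 = 0
(β || α) || !β = 1/2 || 0 = 1/2
α -> β = 1/2 -> 1/4 = 1/4
((β || α) || !β) || (α -> β) = 1/2 || 1/4 = 1/2
No assignment yields a value below 1/2, so this is the minimum.

1/2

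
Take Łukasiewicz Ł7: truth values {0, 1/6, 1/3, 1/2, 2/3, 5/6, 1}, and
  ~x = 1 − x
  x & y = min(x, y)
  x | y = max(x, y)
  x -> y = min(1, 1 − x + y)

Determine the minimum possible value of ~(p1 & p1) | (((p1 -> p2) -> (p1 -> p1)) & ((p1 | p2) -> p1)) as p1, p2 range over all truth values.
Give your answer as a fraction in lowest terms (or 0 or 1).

Take p1 = 1/2, p2 = 1:
p1 & p1 = 1/2 & 1/2 = 1/2
~(p1 & p1) = ~1/2 = 1/2
p1 -> p2 = 1/2 -> 1 = 1
p1 -> p1 = 1/2 -> 1/2 = 1
(p1 -> p2) -> (p1 -> p1) = 1 -> 1 = 1
p1 | p2 = 1/2 | 1 = 1
(p1 | p2) -> p1 = 1 -> 1/2 = 1/2
((p1 -> p2) -> (p1 -> p1)) & ((p1 | p2) -> p1) = 1 & 1/2 = 1/2
~(p1 & p1) | (((p1 -> p2) -> (p1 -> p1)) & ((p1 | p2) -> p1)) = 1/2 | 1/2 = 1/2
No assignment yields a value below 1/2, so this is the minimum.

1/2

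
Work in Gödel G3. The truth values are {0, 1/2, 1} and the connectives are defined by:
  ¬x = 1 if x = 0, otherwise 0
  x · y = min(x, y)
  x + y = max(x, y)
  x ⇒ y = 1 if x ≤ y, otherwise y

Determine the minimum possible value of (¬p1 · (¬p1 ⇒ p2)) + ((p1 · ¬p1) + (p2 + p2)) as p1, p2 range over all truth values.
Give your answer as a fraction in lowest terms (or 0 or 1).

Take p1 = 0, p2 = 0:
¬p1 = ¬0 = 1
¬p1 = ¬0 = 1
¬p1 ⇒ p2 = 1 ⇒ 0 = 0
¬p1 · (¬p1 ⇒ p2) = 1 · 0 = 0
¬p1 = ¬0 = 1
p1 · ¬p1 = 0 · 1 = 0
p2 + p2 = 0 + 0 = 0
(p1 · ¬p1) + (p2 + p2) = 0 + 0 = 0
(¬p1 · (¬p1 ⇒ p2)) + ((p1 · ¬p1) + (p2 + p2)) = 0 + 0 = 0
No assignment yields a value below 0, so this is the minimum.

0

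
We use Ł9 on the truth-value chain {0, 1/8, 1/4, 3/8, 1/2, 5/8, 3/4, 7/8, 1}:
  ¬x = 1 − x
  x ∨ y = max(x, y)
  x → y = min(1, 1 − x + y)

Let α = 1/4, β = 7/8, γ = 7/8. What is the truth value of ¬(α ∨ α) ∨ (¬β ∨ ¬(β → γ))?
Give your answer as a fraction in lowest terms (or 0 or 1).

α ∨ α = 1/4 ∨ 1/4 = 1/4
¬(α ∨ α) = ¬1/4 = 3/4
¬β = ¬7/8 = 1/8
β → γ = 7/8 → 7/8 = 1
¬(β → γ) = ¬1 = 0
¬β ∨ ¬(β → γ) = 1/8 ∨ 0 = 1/8
¬(α ∨ α) ∨ (¬β ∨ ¬(β → γ)) = 3/4 ∨ 1/8 = 3/4

3/4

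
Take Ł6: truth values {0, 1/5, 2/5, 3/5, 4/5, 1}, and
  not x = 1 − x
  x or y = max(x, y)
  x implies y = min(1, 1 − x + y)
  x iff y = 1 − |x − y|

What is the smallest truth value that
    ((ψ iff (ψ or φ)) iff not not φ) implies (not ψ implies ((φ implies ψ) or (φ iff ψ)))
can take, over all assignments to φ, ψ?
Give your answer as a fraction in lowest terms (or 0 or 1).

Take φ = 3/5, ψ = 0:
ψ or φ = 0 or 3/5 = 3/5
ψ iff (ψ or φ) = 0 iff 3/5 = 2/5
not φ = not 3/5 = 2/5
not not φ = not 2/5 = 3/5
(ψ iff (ψ or φ)) iff not not φ = 2/5 iff 3/5 = 4/5
not ψ = not 0 = 1
φ implies ψ = 3/5 implies 0 = 2/5
φ iff ψ = 3/5 iff 0 = 2/5
(φ implies ψ) or (φ iff ψ) = 2/5 or 2/5 = 2/5
not ψ implies ((φ implies ψ) or (φ iff ψ)) = 1 implies 2/5 = 2/5
((ψ iff (ψ or φ)) iff not not φ) implies (not ψ implies ((φ implies ψ) or (φ iff ψ))) = 4/5 implies 2/5 = 3/5
No assignment yields a value below 3/5, so this is the minimum.

3/5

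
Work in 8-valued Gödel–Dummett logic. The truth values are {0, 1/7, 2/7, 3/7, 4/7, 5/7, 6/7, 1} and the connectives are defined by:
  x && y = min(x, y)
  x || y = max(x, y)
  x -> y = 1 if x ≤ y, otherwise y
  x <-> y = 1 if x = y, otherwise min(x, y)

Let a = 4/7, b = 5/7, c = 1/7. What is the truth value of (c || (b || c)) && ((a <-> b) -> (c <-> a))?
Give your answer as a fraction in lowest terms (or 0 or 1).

b || c = 5/7 || 1/7 = 5/7
c || (b || c) = 1/7 || 5/7 = 5/7
a <-> b = 4/7 <-> 5/7 = 4/7
c <-> a = 1/7 <-> 4/7 = 1/7
(a <-> b) -> (c <-> a) = 4/7 -> 1/7 = 1/7
(c || (b || c)) && ((a <-> b) -> (c <-> a)) = 5/7 && 1/7 = 1/7

1/7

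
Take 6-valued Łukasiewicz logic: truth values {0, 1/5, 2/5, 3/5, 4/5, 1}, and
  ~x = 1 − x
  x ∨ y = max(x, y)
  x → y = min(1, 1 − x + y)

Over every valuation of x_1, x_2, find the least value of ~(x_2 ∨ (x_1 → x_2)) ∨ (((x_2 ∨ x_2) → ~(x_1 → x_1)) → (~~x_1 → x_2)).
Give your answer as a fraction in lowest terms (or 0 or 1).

3/5

Take x_1 = 2/5, x_2 = 0:
x_1 → x_2 = 2/5 → 0 = 3/5
x_2 ∨ (x_1 → x_2) = 0 ∨ 3/5 = 3/5
~(x_2 ∨ (x_1 → x_2)) = ~3/5 = 2/5
x_2 ∨ x_2 = 0 ∨ 0 = 0
x_1 → x_1 = 2/5 → 2/5 = 1
~(x_1 → x_1) = ~1 = 0
(x_2 ∨ x_2) → ~(x_1 → x_1) = 0 → 0 = 1
~x_1 = ~2/5 = 3/5
~~x_1 = ~3/5 = 2/5
~~x_1 → x_2 = 2/5 → 0 = 3/5
((x_2 ∨ x_2) → ~(x_1 → x_1)) → (~~x_1 → x_2) = 1 → 3/5 = 3/5
~(x_2 ∨ (x_1 → x_2)) ∨ (((x_2 ∨ x_2) → ~(x_1 → x_1)) → (~~x_1 → x_2)) = 2/5 ∨ 3/5 = 3/5
No assignment yields a value below 3/5, so this is the minimum.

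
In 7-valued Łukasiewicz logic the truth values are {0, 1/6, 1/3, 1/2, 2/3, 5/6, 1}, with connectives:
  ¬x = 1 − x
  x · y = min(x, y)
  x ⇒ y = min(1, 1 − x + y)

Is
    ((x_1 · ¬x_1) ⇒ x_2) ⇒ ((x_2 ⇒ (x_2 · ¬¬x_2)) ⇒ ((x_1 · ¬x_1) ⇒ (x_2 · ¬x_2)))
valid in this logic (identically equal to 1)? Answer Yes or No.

No

Counterexample: take x_1 = 1/6, x_2 = 1.
¬x_1 = ¬1/6 = 5/6
x_1 · ¬x_1 = 1/6 · 5/6 = 1/6
(x_1 · ¬x_1) ⇒ x_2 = 1/6 ⇒ 1 = 1
¬x_2 = ¬1 = 0
¬¬x_2 = ¬0 = 1
x_2 · ¬¬x_2 = 1 · 1 = 1
x_2 ⇒ (x_2 · ¬¬x_2) = 1 ⇒ 1 = 1
¬x_1 = ¬1/6 = 5/6
x_1 · ¬x_1 = 1/6 · 5/6 = 1/6
¬x_2 = ¬1 = 0
x_2 · ¬x_2 = 1 · 0 = 0
(x_1 · ¬x_1) ⇒ (x_2 · ¬x_2) = 1/6 ⇒ 0 = 5/6
(x_2 ⇒ (x_2 · ¬¬x_2)) ⇒ ((x_1 · ¬x_1) ⇒ (x_2 · ¬x_2)) = 1 ⇒ 5/6 = 5/6
((x_1 · ¬x_1) ⇒ x_2) ⇒ ((x_2 ⇒ (x_2 · ¬¬x_2)) ⇒ ((x_1 · ¬x_1) ⇒ (x_2 · ¬x_2))) = 1 ⇒ 5/6 = 5/6
This gives 5/6 ≠ 1.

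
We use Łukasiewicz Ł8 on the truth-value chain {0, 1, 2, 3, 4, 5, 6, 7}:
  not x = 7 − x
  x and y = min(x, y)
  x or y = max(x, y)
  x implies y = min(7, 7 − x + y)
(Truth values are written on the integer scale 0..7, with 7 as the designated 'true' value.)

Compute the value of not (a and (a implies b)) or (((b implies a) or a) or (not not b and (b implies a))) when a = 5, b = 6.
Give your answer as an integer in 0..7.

a implies b = 5 implies 6 = 7
a and (a implies b) = 5 and 7 = 5
not (a and (a implies b)) = not 5 = 2
b implies a = 6 implies 5 = 6
(b implies a) or a = 6 or 5 = 6
not b = not 6 = 1
not not b = not 1 = 6
b implies a = 6 implies 5 = 6
not not b and (b implies a) = 6 and 6 = 6
((b implies a) or a) or (not not b and (b implies a)) = 6 or 6 = 6
not (a and (a implies b)) or (((b implies a) or a) or (not not b and (b implies a))) = 2 or 6 = 6

6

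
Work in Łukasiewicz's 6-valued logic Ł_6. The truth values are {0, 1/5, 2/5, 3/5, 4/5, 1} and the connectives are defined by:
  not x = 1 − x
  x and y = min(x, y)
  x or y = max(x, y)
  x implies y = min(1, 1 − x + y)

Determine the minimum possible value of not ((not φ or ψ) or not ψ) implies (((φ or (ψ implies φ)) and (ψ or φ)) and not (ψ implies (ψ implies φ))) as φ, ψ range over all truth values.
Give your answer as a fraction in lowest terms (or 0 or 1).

3/5

Take φ = 2/5, ψ = 2/5:
not φ = not 2/5 = 3/5
not φ or ψ = 3/5 or 2/5 = 3/5
not ψ = not 2/5 = 3/5
(not φ or ψ) or not ψ = 3/5 or 3/5 = 3/5
not ((not φ or ψ) or not ψ) = not 3/5 = 2/5
ψ implies φ = 2/5 implies 2/5 = 1
φ or (ψ implies φ) = 2/5 or 1 = 1
ψ or φ = 2/5 or 2/5 = 2/5
(φ or (ψ implies φ)) and (ψ or φ) = 1 and 2/5 = 2/5
ψ implies φ = 2/5 implies 2/5 = 1
ψ implies (ψ implies φ) = 2/5 implies 1 = 1
not (ψ implies (ψ implies φ)) = not 1 = 0
((φ or (ψ implies φ)) and (ψ or φ)) and not (ψ implies (ψ implies φ)) = 2/5 and 0 = 0
not ((not φ or ψ) or not ψ) implies (((φ or (ψ implies φ)) and (ψ or φ)) and not (ψ implies (ψ implies φ))) = 2/5 implies 0 = 3/5
No assignment yields a value below 3/5, so this is the minimum.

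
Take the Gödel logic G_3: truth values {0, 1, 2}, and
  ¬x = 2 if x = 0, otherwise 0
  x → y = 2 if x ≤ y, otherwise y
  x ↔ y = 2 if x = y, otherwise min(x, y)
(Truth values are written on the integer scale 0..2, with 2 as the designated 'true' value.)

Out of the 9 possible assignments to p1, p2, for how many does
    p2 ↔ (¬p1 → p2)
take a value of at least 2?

p1 = 0, p2 = 0 ↦ 2  ≥
p1 = 0, p2 = 1 ↦ 2  ≥
p1 = 0, p2 = 2 ↦ 2  ≥
p1 = 1, p2 = 0 ↦ 0  <
p1 = 1, p2 = 1 ↦ 1  <
p1 = 1, p2 = 2 ↦ 2  ≥
p1 = 2, p2 = 0 ↦ 0  <
p1 = 2, p2 = 1 ↦ 1  <
p1 = 2, p2 = 2 ↦ 2  ≥
So 5 of the 9 assignments meet the threshold.

5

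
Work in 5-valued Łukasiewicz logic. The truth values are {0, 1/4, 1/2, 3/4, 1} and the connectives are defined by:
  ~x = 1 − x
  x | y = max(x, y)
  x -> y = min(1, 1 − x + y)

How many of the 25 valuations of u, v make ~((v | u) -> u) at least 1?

1

value 1: 1 assignment (counts)
value 3/4: 2 assignments
value 1/2: 3 assignments
value 1/4: 4 assignments
value 0: 15 assignments
So 1 of the 25 assignments meets the threshold.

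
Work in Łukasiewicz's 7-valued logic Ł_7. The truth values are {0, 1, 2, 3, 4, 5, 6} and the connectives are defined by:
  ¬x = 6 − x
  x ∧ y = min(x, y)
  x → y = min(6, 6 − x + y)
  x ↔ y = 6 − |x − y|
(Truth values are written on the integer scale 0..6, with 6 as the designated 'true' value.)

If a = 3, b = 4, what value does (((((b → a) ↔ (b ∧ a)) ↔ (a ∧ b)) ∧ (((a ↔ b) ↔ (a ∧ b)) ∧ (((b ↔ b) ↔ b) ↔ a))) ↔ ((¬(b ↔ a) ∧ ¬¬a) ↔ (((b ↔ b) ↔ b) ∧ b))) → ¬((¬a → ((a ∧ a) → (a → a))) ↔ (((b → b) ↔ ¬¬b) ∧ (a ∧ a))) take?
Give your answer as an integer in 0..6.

4

b → a = 4 → 3 = 5
b ∧ a = 4 ∧ 3 = 3
(b → a) ↔ (b ∧ a) = 5 ↔ 3 = 4
a ∧ b = 3 ∧ 4 = 3
((b → a) ↔ (b ∧ a)) ↔ (a ∧ b) = 4 ↔ 3 = 5
a ↔ b = 3 ↔ 4 = 5
a ∧ b = 3 ∧ 4 = 3
(a ↔ b) ↔ (a ∧ b) = 5 ↔ 3 = 4
b ↔ b = 4 ↔ 4 = 6
(b ↔ b) ↔ b = 6 ↔ 4 = 4
((b ↔ b) ↔ b) ↔ a = 4 ↔ 3 = 5
((a ↔ b) ↔ (a ∧ b)) ∧ (((b ↔ b) ↔ b) ↔ a) = 4 ∧ 5 = 4
(((b → a) ↔ (b ∧ a)) ↔ (a ∧ b)) ∧ (((a ↔ b) ↔ (a ∧ b)) ∧ (((b ↔ b) ↔ b) ↔ a)) = 5 ∧ 4 = 4
b ↔ a = 4 ↔ 3 = 5
¬(b ↔ a) = ¬5 = 1
¬a = ¬3 = 3
¬¬a = ¬3 = 3
¬(b ↔ a) ∧ ¬¬a = 1 ∧ 3 = 1
b ↔ b = 4 ↔ 4 = 6
(b ↔ b) ↔ b = 6 ↔ 4 = 4
((b ↔ b) ↔ b) ∧ b = 4 ∧ 4 = 4
(¬(b ↔ a) ∧ ¬¬a) ↔ (((b ↔ b) ↔ b) ∧ b) = 1 ↔ 4 = 3
((((b → a) ↔ (b ∧ a)) ↔ (a ∧ b)) ∧ (((a ↔ b) ↔ (a ∧ b)) ∧ (((b ↔ b) ↔ b) ↔ a))) ↔ ((¬(b ↔ a) ∧ ¬¬a) ↔ (((b ↔ b) ↔ b) ∧ b)) = 4 ↔ 3 = 5
¬a = ¬3 = 3
a ∧ a = 3 ∧ 3 = 3
a → a = 3 → 3 = 6
(a ∧ a) → (a → a) = 3 → 6 = 6
¬a → ((a ∧ a) → (a → a)) = 3 → 6 = 6
b → b = 4 → 4 = 6
¬b = ¬4 = 2
¬¬b = ¬2 = 4
(b → b) ↔ ¬¬b = 6 ↔ 4 = 4
a ∧ a = 3 ∧ 3 = 3
((b → b) ↔ ¬¬b) ∧ (a ∧ a) = 4 ∧ 3 = 3
(¬a → ((a ∧ a) → (a → a))) ↔ (((b → b) ↔ ¬¬b) ∧ (a ∧ a)) = 6 ↔ 3 = 3
¬((¬a → ((a ∧ a) → (a → a))) ↔ (((b → b) ↔ ¬¬b) ∧ (a ∧ a))) = ¬3 = 3
(((((b → a) ↔ (b ∧ a)) ↔ (a ∧ b)) ∧ (((a ↔ b) ↔ (a ∧ b)) ∧ (((b ↔ b) ↔ b) ↔ a))) ↔ ((¬(b ↔ a) ∧ ¬¬a) ↔ (((b ↔ b) ↔ b) ∧ b))) → ¬((¬a → ((a ∧ a) → (a → a))) ↔ (((b → b) ↔ ¬¬b) ∧ (a ∧ a))) = 5 → 3 = 4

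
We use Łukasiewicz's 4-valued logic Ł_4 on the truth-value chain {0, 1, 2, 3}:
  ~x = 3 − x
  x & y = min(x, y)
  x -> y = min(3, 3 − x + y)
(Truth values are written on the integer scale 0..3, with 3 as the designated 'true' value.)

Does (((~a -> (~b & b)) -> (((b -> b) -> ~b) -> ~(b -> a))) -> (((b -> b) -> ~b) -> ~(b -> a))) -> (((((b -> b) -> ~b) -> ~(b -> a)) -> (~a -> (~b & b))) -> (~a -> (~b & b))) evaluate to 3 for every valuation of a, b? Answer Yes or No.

Yes

a = 0, b = 0 ↦ 3
a = 0, b = 1 ↦ 3
a = 0, b = 2 ↦ 3
a = 0, b = 3 ↦ 3
a = 1, b = 0 ↦ 3
a = 1, b = 1 ↦ 3
a = 1, b = 2 ↦ 3
a = 1, b = 3 ↦ 3
a = 2, b = 0 ↦ 3
a = 2, b = 1 ↦ 3
a = 2, b = 2 ↦ 3
a = 2, b = 3 ↦ 3
a = 3, b = 0 ↦ 3
a = 3, b = 1 ↦ 3
a = 3, b = 2 ↦ 3
a = 3, b = 3 ↦ 3
Every assignment gives a value ≥ 3.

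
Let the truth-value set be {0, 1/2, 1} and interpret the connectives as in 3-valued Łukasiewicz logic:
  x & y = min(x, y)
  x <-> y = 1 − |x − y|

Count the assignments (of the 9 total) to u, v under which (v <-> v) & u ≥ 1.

3

u = 0, v = 0 ↦ 0  <
u = 0, v = 1/2 ↦ 0  <
u = 0, v = 1 ↦ 0  <
u = 1/2, v = 0 ↦ 1/2  <
u = 1/2, v = 1/2 ↦ 1/2  <
u = 1/2, v = 1 ↦ 1/2  <
u = 1, v = 0 ↦ 1  ≥
u = 1, v = 1/2 ↦ 1  ≥
u = 1, v = 1 ↦ 1  ≥
So 3 of the 9 assignments meet the threshold.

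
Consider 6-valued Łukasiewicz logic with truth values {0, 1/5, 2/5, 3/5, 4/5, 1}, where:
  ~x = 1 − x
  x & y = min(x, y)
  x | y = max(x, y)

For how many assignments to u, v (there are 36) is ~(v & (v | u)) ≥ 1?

value 1: 6 assignments (counts)
value 4/5: 6 assignments
value 3/5: 6 assignments
value 2/5: 6 assignments
value 1/5: 6 assignments
value 0: 6 assignments
So 6 of the 36 assignments meet the threshold.

6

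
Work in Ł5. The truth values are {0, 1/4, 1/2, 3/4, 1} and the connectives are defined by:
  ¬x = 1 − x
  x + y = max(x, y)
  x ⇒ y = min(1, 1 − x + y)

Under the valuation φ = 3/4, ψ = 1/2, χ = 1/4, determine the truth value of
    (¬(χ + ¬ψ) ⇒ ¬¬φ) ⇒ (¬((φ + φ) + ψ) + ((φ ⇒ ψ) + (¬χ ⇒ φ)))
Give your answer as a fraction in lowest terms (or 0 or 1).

1

¬ψ = ¬1/2 = 1/2
χ + ¬ψ = 1/4 + 1/2 = 1/2
¬(χ + ¬ψ) = ¬1/2 = 1/2
¬φ = ¬3/4 = 1/4
¬¬φ = ¬1/4 = 3/4
¬(χ + ¬ψ) ⇒ ¬¬φ = 1/2 ⇒ 3/4 = 1
φ + φ = 3/4 + 3/4 = 3/4
(φ + φ) + ψ = 3/4 + 1/2 = 3/4
¬((φ + φ) + ψ) = ¬3/4 = 1/4
φ ⇒ ψ = 3/4 ⇒ 1/2 = 3/4
¬χ = ¬1/4 = 3/4
¬χ ⇒ φ = 3/4 ⇒ 3/4 = 1
(φ ⇒ ψ) + (¬χ ⇒ φ) = 3/4 + 1 = 1
¬((φ + φ) + ψ) + ((φ ⇒ ψ) + (¬χ ⇒ φ)) = 1/4 + 1 = 1
(¬(χ + ¬ψ) ⇒ ¬¬φ) ⇒ (¬((φ + φ) + ψ) + ((φ ⇒ ψ) + (¬χ ⇒ φ))) = 1 ⇒ 1 = 1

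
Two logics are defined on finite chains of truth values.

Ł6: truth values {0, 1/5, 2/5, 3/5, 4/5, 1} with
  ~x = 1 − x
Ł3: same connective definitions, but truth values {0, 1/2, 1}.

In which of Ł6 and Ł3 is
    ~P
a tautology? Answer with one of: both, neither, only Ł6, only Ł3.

neither

In Ł6: at P = 1/5 the value is 4/5 — not a tautology.
In Ł3: at P = 1/2 the value is 1/2 — not a tautology.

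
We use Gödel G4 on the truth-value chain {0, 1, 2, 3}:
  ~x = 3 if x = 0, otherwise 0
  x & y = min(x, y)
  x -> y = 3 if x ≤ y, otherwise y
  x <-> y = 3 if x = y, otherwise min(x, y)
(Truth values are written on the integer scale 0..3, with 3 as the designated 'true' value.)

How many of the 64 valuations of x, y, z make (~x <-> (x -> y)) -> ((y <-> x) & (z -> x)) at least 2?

value 3: 37 assignments (counts)
value 0: 27 assignments
So 37 of the 64 assignments meet the threshold.

37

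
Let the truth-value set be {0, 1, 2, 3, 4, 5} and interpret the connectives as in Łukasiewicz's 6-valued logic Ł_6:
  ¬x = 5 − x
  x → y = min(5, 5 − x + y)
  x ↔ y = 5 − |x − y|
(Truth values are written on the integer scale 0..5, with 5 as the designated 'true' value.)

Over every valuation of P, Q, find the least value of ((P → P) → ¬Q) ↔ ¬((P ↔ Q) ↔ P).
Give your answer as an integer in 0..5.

1

Take P = 2, Q = 0:
P → P = 2 → 2 = 5
¬Q = ¬0 = 5
(P → P) → ¬Q = 5 → 5 = 5
P ↔ Q = 2 ↔ 0 = 3
(P ↔ Q) ↔ P = 3 ↔ 2 = 4
¬((P ↔ Q) ↔ P) = ¬4 = 1
((P → P) → ¬Q) ↔ ¬((P ↔ Q) ↔ P) = 5 ↔ 1 = 1
No assignment yields a value below 1, so this is the minimum.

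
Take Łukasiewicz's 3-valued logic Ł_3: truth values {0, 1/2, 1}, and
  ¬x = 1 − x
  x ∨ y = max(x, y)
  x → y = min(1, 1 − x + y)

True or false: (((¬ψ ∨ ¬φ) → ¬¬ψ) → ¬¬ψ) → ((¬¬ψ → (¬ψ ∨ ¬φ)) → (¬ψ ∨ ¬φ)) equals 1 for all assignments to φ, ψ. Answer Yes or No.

Yes

φ = 0, ψ = 0 ↦ 1
φ = 0, ψ = 1/2 ↦ 1
φ = 0, ψ = 1 ↦ 1
φ = 1/2, ψ = 0 ↦ 1
φ = 1/2, ψ = 1/2 ↦ 1
φ = 1/2, ψ = 1 ↦ 1
φ = 1, ψ = 0 ↦ 1
φ = 1, ψ = 1/2 ↦ 1
φ = 1, ψ = 1 ↦ 1
Every assignment gives a value ≥ 1.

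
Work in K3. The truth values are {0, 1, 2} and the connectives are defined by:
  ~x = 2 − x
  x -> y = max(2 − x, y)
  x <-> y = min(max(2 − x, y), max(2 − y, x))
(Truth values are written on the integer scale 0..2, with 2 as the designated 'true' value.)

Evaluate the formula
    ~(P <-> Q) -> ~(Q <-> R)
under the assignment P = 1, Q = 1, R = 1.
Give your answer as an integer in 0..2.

1

P <-> Q = 1 <-> 1 = 1
~(P <-> Q) = ~1 = 1
Q <-> R = 1 <-> 1 = 1
~(Q <-> R) = ~1 = 1
~(P <-> Q) -> ~(Q <-> R) = 1 -> 1 = 1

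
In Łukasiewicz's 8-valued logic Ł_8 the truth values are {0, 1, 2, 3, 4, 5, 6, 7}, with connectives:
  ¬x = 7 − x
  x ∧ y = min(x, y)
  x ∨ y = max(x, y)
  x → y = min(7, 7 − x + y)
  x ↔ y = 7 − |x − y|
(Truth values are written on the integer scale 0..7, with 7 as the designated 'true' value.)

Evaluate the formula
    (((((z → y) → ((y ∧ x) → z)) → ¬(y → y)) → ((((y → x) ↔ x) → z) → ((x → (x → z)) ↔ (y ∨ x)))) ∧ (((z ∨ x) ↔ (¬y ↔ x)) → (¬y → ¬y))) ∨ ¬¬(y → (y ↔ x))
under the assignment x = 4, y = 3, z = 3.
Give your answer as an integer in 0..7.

z → y = 3 → 3 = 7
y ∧ x = 3 ∧ 4 = 3
(y ∧ x) → z = 3 → 3 = 7
(z → y) → ((y ∧ x) → z) = 7 → 7 = 7
y → y = 3 → 3 = 7
¬(y → y) = ¬7 = 0
((z → y) → ((y ∧ x) → z)) → ¬(y → y) = 7 → 0 = 0
y → x = 3 → 4 = 7
(y → x) ↔ x = 7 ↔ 4 = 4
((y → x) ↔ x) → z = 4 → 3 = 6
x → z = 4 → 3 = 6
x → (x → z) = 4 → 6 = 7
y ∨ x = 3 ∨ 4 = 4
(x → (x → z)) ↔ (y ∨ x) = 7 ↔ 4 = 4
(((y → x) ↔ x) → z) → ((x → (x → z)) ↔ (y ∨ x)) = 6 → 4 = 5
(((z → y) → ((y ∧ x) → z)) → ¬(y → y)) → ((((y → x) ↔ x) → z) → ((x → (x → z)) ↔ (y ∨ x))) = 0 → 5 = 7
z ∨ x = 3 ∨ 4 = 4
¬y = ¬3 = 4
¬y ↔ x = 4 ↔ 4 = 7
(z ∨ x) ↔ (¬y ↔ x) = 4 ↔ 7 = 4
¬y = ¬3 = 4
¬y = ¬3 = 4
¬y → ¬y = 4 → 4 = 7
((z ∨ x) ↔ (¬y ↔ x)) → (¬y → ¬y) = 4 → 7 = 7
((((z → y) → ((y ∧ x) → z)) → ¬(y → y)) → ((((y → x) ↔ x) → z) → ((x → (x → z)) ↔ (y ∨ x)))) ∧ (((z ∨ x) ↔ (¬y ↔ x)) → (¬y → ¬y)) = 7 ∧ 7 = 7
y ↔ x = 3 ↔ 4 = 6
y → (y ↔ x) = 3 → 6 = 7
¬(y → (y ↔ x)) = ¬7 = 0
¬¬(y → (y ↔ x)) = ¬0 = 7
(((((z → y) → ((y ∧ x) → z)) → ¬(y → y)) → ((((y → x) ↔ x) → z) → ((x → (x → z)) ↔ (y ∨ x)))) ∧ (((z ∨ x) ↔ (¬y ↔ x)) → (¬y → ¬y))) ∨ ¬¬(y → (y ↔ x)) = 7 ∨ 7 = 7

7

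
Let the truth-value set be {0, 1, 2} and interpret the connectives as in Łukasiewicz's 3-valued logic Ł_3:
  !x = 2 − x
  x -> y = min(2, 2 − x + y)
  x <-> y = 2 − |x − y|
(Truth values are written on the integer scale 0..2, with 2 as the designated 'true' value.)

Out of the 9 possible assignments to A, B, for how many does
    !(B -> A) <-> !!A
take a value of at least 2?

2

A = 0, B = 0 ↦ 2  ≥
A = 0, B = 1 ↦ 1  <
A = 0, B = 2 ↦ 0  <
A = 1, B = 0 ↦ 1  <
A = 1, B = 1 ↦ 1  <
A = 1, B = 2 ↦ 2  ≥
A = 2, B = 0 ↦ 0  <
A = 2, B = 1 ↦ 0  <
A = 2, B = 2 ↦ 0  <
So 2 of the 9 assignments meet the threshold.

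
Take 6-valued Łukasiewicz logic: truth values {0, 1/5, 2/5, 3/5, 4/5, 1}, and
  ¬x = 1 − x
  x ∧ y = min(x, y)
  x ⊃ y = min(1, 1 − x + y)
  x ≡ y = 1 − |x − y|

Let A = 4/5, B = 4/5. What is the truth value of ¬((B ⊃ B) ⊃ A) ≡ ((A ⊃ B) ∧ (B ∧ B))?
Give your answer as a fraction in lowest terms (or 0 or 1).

2/5

B ⊃ B = 4/5 ⊃ 4/5 = 1
(B ⊃ B) ⊃ A = 1 ⊃ 4/5 = 4/5
¬((B ⊃ B) ⊃ A) = ¬4/5 = 1/5
A ⊃ B = 4/5 ⊃ 4/5 = 1
B ∧ B = 4/5 ∧ 4/5 = 4/5
(A ⊃ B) ∧ (B ∧ B) = 1 ∧ 4/5 = 4/5
¬((B ⊃ B) ⊃ A) ≡ ((A ⊃ B) ∧ (B ∧ B)) = 1/5 ≡ 4/5 = 2/5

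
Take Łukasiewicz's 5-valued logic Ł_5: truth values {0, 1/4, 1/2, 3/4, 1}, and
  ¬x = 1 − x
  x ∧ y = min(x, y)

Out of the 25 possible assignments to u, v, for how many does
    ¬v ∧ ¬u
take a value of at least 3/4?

value 1: 1 assignment (counts)
value 3/4: 3 assignments (counts)
value 1/2: 5 assignments
value 1/4: 7 assignments
value 0: 9 assignments
So 4 of the 25 assignments meet the threshold.

4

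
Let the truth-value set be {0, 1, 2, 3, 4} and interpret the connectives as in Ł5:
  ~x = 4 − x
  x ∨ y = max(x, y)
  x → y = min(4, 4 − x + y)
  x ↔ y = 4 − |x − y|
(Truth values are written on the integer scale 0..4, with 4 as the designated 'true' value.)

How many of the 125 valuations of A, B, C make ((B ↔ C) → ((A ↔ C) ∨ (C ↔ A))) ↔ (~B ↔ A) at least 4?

39

value 4: 39 assignments (counts)
value 3: 20 assignments
value 2: 44 assignments
value 1: 10 assignments
value 0: 12 assignments
So 39 of the 125 assignments meet the threshold.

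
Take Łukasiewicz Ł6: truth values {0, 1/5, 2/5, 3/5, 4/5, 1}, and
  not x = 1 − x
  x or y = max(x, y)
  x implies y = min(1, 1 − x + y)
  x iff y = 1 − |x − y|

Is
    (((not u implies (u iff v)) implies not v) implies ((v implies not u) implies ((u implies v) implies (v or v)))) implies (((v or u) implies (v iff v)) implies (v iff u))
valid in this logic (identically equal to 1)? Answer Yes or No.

Counterexample: take u = 0, v = 3/5.
not u = not 0 = 1
u iff v = 0 iff 3/5 = 2/5
not u implies (u iff v) = 1 implies 2/5 = 2/5
not v = not 3/5 = 2/5
(not u implies (u iff v)) implies not v = 2/5 implies 2/5 = 1
not u = not 0 = 1
v implies not u = 3/5 implies 1 = 1
u implies v = 0 implies 3/5 = 1
v or v = 3/5 or 3/5 = 3/5
(u implies v) implies (v or v) = 1 implies 3/5 = 3/5
(v implies not u) implies ((u implies v) implies (v or v)) = 1 implies 3/5 = 3/5
((not u implies (u iff v)) implies not v) implies ((v implies not u) implies ((u implies v) implies (v or v))) = 1 implies 3/5 = 3/5
v or u = 3/5 or 0 = 3/5
v iff v = 3/5 iff 3/5 = 1
(v or u) implies (v iff v) = 3/5 implies 1 = 1
v iff u = 3/5 iff 0 = 2/5
((v or u) implies (v iff v)) implies (v iff u) = 1 implies 2/5 = 2/5
(((not u implies (u iff v)) implies not v) implies ((v implies not u) implies ((u implies v) implies (v or v)))) implies (((v or u) implies (v iff v)) implies (v iff u)) = 3/5 implies 2/5 = 4/5
This gives 4/5 ≠ 1.

No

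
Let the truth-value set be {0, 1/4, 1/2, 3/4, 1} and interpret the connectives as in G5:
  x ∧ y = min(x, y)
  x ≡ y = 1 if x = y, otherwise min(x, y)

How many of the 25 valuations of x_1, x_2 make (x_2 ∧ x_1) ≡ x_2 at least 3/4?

16

value 1: 15 assignments (counts)
value 3/4: 1 assignment (counts)
value 1/2: 2 assignments
value 1/4: 3 assignments
value 0: 4 assignments
So 16 of the 25 assignments meet the threshold.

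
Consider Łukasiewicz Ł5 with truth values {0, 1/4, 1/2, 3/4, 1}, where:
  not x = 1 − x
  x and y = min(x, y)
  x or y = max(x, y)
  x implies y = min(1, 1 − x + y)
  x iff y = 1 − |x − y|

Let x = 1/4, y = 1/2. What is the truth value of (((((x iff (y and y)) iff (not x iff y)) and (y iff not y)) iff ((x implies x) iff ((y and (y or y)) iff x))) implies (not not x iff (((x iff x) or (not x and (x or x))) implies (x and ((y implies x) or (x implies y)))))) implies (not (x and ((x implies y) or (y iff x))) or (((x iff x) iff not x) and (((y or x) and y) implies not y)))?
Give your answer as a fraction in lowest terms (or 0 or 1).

y and y = 1/2 and 1/2 = 1/2
x iff (y and y) = 1/4 iff 1/2 = 3/4
not x = not 1/4 = 3/4
not x iff y = 3/4 iff 1/2 = 3/4
(x iff (y and y)) iff (not x iff y) = 3/4 iff 3/4 = 1
not y = not 1/2 = 1/2
y iff not y = 1/2 iff 1/2 = 1
((x iff (y and y)) iff (not x iff y)) and (y iff not y) = 1 and 1 = 1
x implies x = 1/4 implies 1/4 = 1
y or y = 1/2 or 1/2 = 1/2
y and (y or y) = 1/2 and 1/2 = 1/2
(y and (y or y)) iff x = 1/2 iff 1/4 = 3/4
(x implies x) iff ((y and (y or y)) iff x) = 1 iff 3/4 = 3/4
(((x iff (y and y)) iff (not x iff y)) and (y iff not y)) iff ((x implies x) iff ((y and (y or y)) iff x)) = 1 iff 3/4 = 3/4
not x = not 1/4 = 3/4
not not x = not 3/4 = 1/4
x iff x = 1/4 iff 1/4 = 1
not x = not 1/4 = 3/4
x or x = 1/4 or 1/4 = 1/4
not x and (x or x) = 3/4 and 1/4 = 1/4
(x iff x) or (not x and (x or x)) = 1 or 1/4 = 1
y implies x = 1/2 implies 1/4 = 3/4
x implies y = 1/4 implies 1/2 = 1
(y implies x) or (x implies y) = 3/4 or 1 = 1
x and ((y implies x) or (x implies y)) = 1/4 and 1 = 1/4
((x iff x) or (not x and (x or x))) implies (x and ((y implies x) or (x implies y))) = 1 implies 1/4 = 1/4
not not x iff (((x iff x) or (not x and (x or x))) implies (x and ((y implies x) or (x implies y)))) = 1/4 iff 1/4 = 1
((((x iff (y and y)) iff (not x iff y)) and (y iff not y)) iff ((x implies x) iff ((y and (y or y)) iff x))) implies (not not x iff (((x iff x) or (not x and (x or x))) implies (x and ((y implies x) or (x implies y))))) = 3/4 implies 1 = 1
x implies y = 1/4 implies 1/2 = 1
y iff x = 1/2 iff 1/4 = 3/4
(x implies y) or (y iff x) = 1 or 3/4 = 1
x and ((x implies y) or (y iff x)) = 1/4 and 1 = 1/4
not (x and ((x implies y) or (y iff x))) = not 1/4 = 3/4
x iff x = 1/4 iff 1/4 = 1
not x = not 1/4 = 3/4
(x iff x) iff not x = 1 iff 3/4 = 3/4
y or x = 1/2 or 1/4 = 1/2
(y or x) and y = 1/2 and 1/2 = 1/2
not y = not 1/2 = 1/2
((y or x) and y) implies not y = 1/2 implies 1/2 = 1
((x iff x) iff not x) and (((y or x) and y) implies not y) = 3/4 and 1 = 3/4
not (x and ((x implies y) or (y iff x))) or (((x iff x) iff not x) and (((y or x) and y) implies not y)) = 3/4 or 3/4 = 3/4
(((((x iff (y and y)) iff (not x iff y)) and (y iff not y)) iff ((x implies x) iff ((y and (y or y)) iff x))) implies (not not x iff (((x iff x) or (not x and (x or x))) implies (x and ((y implies x) or (x implies y)))))) implies (not (x and ((x implies y) or (y iff x))) or (((x iff x) iff not x) and (((y or x) and y) implies not y))) = 1 implies 3/4 = 3/4

3/4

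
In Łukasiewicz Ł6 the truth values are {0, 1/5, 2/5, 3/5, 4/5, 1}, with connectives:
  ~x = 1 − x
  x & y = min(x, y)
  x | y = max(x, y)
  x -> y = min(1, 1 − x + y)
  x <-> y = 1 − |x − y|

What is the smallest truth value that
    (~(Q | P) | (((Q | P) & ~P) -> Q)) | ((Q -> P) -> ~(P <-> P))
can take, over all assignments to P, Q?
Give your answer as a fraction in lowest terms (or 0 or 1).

Take P = 2/5, Q = 0:
Q | P = 0 | 2/5 = 2/5
~(Q | P) = ~2/5 = 3/5
Q | P = 0 | 2/5 = 2/5
~P = ~2/5 = 3/5
(Q | P) & ~P = 2/5 & 3/5 = 2/5
((Q | P) & ~P) -> Q = 2/5 -> 0 = 3/5
~(Q | P) | (((Q | P) & ~P) -> Q) = 3/5 | 3/5 = 3/5
Q -> P = 0 -> 2/5 = 1
P <-> P = 2/5 <-> 2/5 = 1
~(P <-> P) = ~1 = 0
(Q -> P) -> ~(P <-> P) = 1 -> 0 = 0
(~(Q | P) | (((Q | P) & ~P) -> Q)) | ((Q -> P) -> ~(P <-> P)) = 3/5 | 0 = 3/5
No assignment yields a value below 3/5, so this is the minimum.

3/5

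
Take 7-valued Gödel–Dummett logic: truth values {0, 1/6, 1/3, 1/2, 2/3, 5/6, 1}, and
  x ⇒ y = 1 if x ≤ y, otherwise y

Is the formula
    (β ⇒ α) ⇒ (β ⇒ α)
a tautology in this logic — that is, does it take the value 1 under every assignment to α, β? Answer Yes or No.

At α = 5/6, β = 5/6, for instance:
β ⇒ α = 5/6 ⇒ 5/6 = 1
(β ⇒ α) ⇒ (β ⇒ α) = 1 ⇒ 1 = 1
and checking the remaining 48 assignments likewise gives ≥ 1 in every case.

Yes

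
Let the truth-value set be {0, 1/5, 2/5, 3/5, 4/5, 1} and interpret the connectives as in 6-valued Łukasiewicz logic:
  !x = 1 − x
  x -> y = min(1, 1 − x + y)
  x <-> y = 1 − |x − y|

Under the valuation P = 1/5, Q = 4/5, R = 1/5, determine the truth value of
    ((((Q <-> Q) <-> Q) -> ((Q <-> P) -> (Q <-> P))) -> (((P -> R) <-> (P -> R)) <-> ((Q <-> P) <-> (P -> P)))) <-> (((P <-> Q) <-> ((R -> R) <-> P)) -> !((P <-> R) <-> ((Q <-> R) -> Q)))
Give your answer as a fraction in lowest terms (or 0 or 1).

4/5

Q <-> Q = 4/5 <-> 4/5 = 1
(Q <-> Q) <-> Q = 1 <-> 4/5 = 4/5
Q <-> P = 4/5 <-> 1/5 = 2/5
Q <-> P = 4/5 <-> 1/5 = 2/5
(Q <-> P) -> (Q <-> P) = 2/5 -> 2/5 = 1
((Q <-> Q) <-> Q) -> ((Q <-> P) -> (Q <-> P)) = 4/5 -> 1 = 1
P -> R = 1/5 -> 1/5 = 1
P -> R = 1/5 -> 1/5 = 1
(P -> R) <-> (P -> R) = 1 <-> 1 = 1
Q <-> P = 4/5 <-> 1/5 = 2/5
P -> P = 1/5 -> 1/5 = 1
(Q <-> P) <-> (P -> P) = 2/5 <-> 1 = 2/5
((P -> R) <-> (P -> R)) <-> ((Q <-> P) <-> (P -> P)) = 1 <-> 2/5 = 2/5
(((Q <-> Q) <-> Q) -> ((Q <-> P) -> (Q <-> P))) -> (((P -> R) <-> (P -> R)) <-> ((Q <-> P) <-> (P -> P))) = 1 -> 2/5 = 2/5
P <-> Q = 1/5 <-> 4/5 = 2/5
R -> R = 1/5 -> 1/5 = 1
(R -> R) <-> P = 1 <-> 1/5 = 1/5
(P <-> Q) <-> ((R -> R) <-> P) = 2/5 <-> 1/5 = 4/5
P <-> R = 1/5 <-> 1/5 = 1
Q <-> R = 4/5 <-> 1/5 = 2/5
(Q <-> R) -> Q = 2/5 -> 4/5 = 1
(P <-> R) <-> ((Q <-> R) -> Q) = 1 <-> 1 = 1
!((P <-> R) <-> ((Q <-> R) -> Q)) = !1 = 0
((P <-> Q) <-> ((R -> R) <-> P)) -> !((P <-> R) <-> ((Q <-> R) -> Q)) = 4/5 -> 0 = 1/5
((((Q <-> Q) <-> Q) -> ((Q <-> P) -> (Q <-> P))) -> (((P -> R) <-> (P -> R)) <-> ((Q <-> P) <-> (P -> P)))) <-> (((P <-> Q) <-> ((R -> R) <-> P)) -> !((P <-> R) <-> ((Q <-> R) -> Q))) = 2/5 <-> 1/5 = 4/5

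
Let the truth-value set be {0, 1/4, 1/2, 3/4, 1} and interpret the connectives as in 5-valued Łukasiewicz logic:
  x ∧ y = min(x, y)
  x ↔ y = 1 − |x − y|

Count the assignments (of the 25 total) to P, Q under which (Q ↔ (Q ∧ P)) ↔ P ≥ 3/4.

value 1: 9 assignments (counts)
value 3/4: 7 assignments (counts)
value 1/2: 5 assignments
value 1/4: 3 assignments
value 0: 1 assignment
So 16 of the 25 assignments meet the threshold.

16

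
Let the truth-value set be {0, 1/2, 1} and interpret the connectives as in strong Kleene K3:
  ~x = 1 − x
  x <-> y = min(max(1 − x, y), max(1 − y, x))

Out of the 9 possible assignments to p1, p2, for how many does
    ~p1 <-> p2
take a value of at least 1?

p1 = 0, p2 = 0 ↦ 0  <
p1 = 0, p2 = 1/2 ↦ 1/2  <
p1 = 0, p2 = 1 ↦ 1  ≥
p1 = 1/2, p2 = 0 ↦ 1/2  <
p1 = 1/2, p2 = 1/2 ↦ 1/2  <
p1 = 1/2, p2 = 1 ↦ 1/2  <
p1 = 1, p2 = 0 ↦ 1  ≥
p1 = 1, p2 = 1/2 ↦ 1/2  <
p1 = 1, p2 = 1 ↦ 0  <
So 2 of the 9 assignments meet the threshold.

2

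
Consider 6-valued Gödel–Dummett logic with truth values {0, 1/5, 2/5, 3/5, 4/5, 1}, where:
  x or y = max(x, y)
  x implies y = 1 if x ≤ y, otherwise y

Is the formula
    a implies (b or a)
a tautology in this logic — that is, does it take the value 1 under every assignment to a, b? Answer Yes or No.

At a = 4/5, b = 4/5, for instance:
b or a = 4/5 or 4/5 = 4/5
a implies (b or a) = 4/5 implies 4/5 = 1
and checking the remaining 35 assignments likewise gives ≥ 1 in every case.

Yes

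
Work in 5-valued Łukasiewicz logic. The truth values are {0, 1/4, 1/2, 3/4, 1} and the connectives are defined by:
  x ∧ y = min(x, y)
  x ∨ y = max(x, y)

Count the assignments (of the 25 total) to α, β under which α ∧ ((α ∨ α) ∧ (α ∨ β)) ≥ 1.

5

value 1: 5 assignments (counts)
value 3/4: 5 assignments
value 1/2: 5 assignments
value 1/4: 5 assignments
value 0: 5 assignments
So 5 of the 25 assignments meet the threshold.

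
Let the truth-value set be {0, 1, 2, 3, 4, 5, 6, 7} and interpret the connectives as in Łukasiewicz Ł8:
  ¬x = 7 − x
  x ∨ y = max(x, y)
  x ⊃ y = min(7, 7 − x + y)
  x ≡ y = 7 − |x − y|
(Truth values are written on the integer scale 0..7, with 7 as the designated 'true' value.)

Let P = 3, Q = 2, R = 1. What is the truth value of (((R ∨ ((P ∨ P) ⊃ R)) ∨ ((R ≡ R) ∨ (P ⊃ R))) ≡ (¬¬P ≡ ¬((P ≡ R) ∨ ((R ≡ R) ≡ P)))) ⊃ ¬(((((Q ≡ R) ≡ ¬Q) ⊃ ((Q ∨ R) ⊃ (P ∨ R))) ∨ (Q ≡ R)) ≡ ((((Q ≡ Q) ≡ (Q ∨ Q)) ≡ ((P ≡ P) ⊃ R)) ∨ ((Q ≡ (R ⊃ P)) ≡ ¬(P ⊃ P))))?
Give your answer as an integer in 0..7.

2

P ∨ P = 3 ∨ 3 = 3
(P ∨ P) ⊃ R = 3 ⊃ 1 = 5
R ∨ ((P ∨ P) ⊃ R) = 1 ∨ 5 = 5
R ≡ R = 1 ≡ 1 = 7
P ⊃ R = 3 ⊃ 1 = 5
(R ≡ R) ∨ (P ⊃ R) = 7 ∨ 5 = 7
(R ∨ ((P ∨ P) ⊃ R)) ∨ ((R ≡ R) ∨ (P ⊃ R)) = 5 ∨ 7 = 7
¬P = ¬3 = 4
¬¬P = ¬4 = 3
P ≡ R = 3 ≡ 1 = 5
R ≡ R = 1 ≡ 1 = 7
(R ≡ R) ≡ P = 7 ≡ 3 = 3
(P ≡ R) ∨ ((R ≡ R) ≡ P) = 5 ∨ 3 = 5
¬((P ≡ R) ∨ ((R ≡ R) ≡ P)) = ¬5 = 2
¬¬P ≡ ¬((P ≡ R) ∨ ((R ≡ R) ≡ P)) = 3 ≡ 2 = 6
((R ∨ ((P ∨ P) ⊃ R)) ∨ ((R ≡ R) ∨ (P ⊃ R))) ≡ (¬¬P ≡ ¬((P ≡ R) ∨ ((R ≡ R) ≡ P))) = 7 ≡ 6 = 6
Q ≡ R = 2 ≡ 1 = 6
¬Q = ¬2 = 5
(Q ≡ R) ≡ ¬Q = 6 ≡ 5 = 6
Q ∨ R = 2 ∨ 1 = 2
P ∨ R = 3 ∨ 1 = 3
(Q ∨ R) ⊃ (P ∨ R) = 2 ⊃ 3 = 7
((Q ≡ R) ≡ ¬Q) ⊃ ((Q ∨ R) ⊃ (P ∨ R)) = 6 ⊃ 7 = 7
Q ≡ R = 2 ≡ 1 = 6
(((Q ≡ R) ≡ ¬Q) ⊃ ((Q ∨ R) ⊃ (P ∨ R))) ∨ (Q ≡ R) = 7 ∨ 6 = 7
Q ≡ Q = 2 ≡ 2 = 7
Q ∨ Q = 2 ∨ 2 = 2
(Q ≡ Q) ≡ (Q ∨ Q) = 7 ≡ 2 = 2
P ≡ P = 3 ≡ 3 = 7
(P ≡ P) ⊃ R = 7 ⊃ 1 = 1
((Q ≡ Q) ≡ (Q ∨ Q)) ≡ ((P ≡ P) ⊃ R) = 2 ≡ 1 = 6
R ⊃ P = 1 ⊃ 3 = 7
Q ≡ (R ⊃ P) = 2 ≡ 7 = 2
P ⊃ P = 3 ⊃ 3 = 7
¬(P ⊃ P) = ¬7 = 0
(Q ≡ (R ⊃ P)) ≡ ¬(P ⊃ P) = 2 ≡ 0 = 5
(((Q ≡ Q) ≡ (Q ∨ Q)) ≡ ((P ≡ P) ⊃ R)) ∨ ((Q ≡ (R ⊃ P)) ≡ ¬(P ⊃ P)) = 6 ∨ 5 = 6
((((Q ≡ R) ≡ ¬Q) ⊃ ((Q ∨ R) ⊃ (P ∨ R))) ∨ (Q ≡ R)) ≡ ((((Q ≡ Q) ≡ (Q ∨ Q)) ≡ ((P ≡ P) ⊃ R)) ∨ ((Q ≡ (R ⊃ P)) ≡ ¬(P ⊃ P))) = 7 ≡ 6 = 6
¬(((((Q ≡ R) ≡ ¬Q) ⊃ ((Q ∨ R) ⊃ (P ∨ R))) ∨ (Q ≡ R)) ≡ ((((Q ≡ Q) ≡ (Q ∨ Q)) ≡ ((P ≡ P) ⊃ R)) ∨ ((Q ≡ (R ⊃ P)) ≡ ¬(P ⊃ P)))) = ¬6 = 1
(((R ∨ ((P ∨ P) ⊃ R)) ∨ ((R ≡ R) ∨ (P ⊃ R))) ≡ (¬¬P ≡ ¬((P ≡ R) ∨ ((R ≡ R) ≡ P)))) ⊃ ¬(((((Q ≡ R) ≡ ¬Q) ⊃ ((Q ∨ R) ⊃ (P ∨ R))) ∨ (Q ≡ R)) ≡ ((((Q ≡ Q) ≡ (Q ∨ Q)) ≡ ((P ≡ P) ⊃ R)) ∨ ((Q ≡ (R ⊃ P)) ≡ ¬(P ⊃ P)))) = 6 ⊃ 1 = 2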